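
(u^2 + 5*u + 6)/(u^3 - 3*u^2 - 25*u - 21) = (u + 2)/(u^2 - 6*u - 7)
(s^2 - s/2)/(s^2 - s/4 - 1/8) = 4*s/(4*s + 1)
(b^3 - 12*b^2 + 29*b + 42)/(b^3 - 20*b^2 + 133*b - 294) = (b + 1)/(b - 7)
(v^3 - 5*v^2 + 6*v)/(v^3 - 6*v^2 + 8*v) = (v - 3)/(v - 4)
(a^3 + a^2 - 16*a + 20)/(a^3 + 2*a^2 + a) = (a^3 + a^2 - 16*a + 20)/(a*(a^2 + 2*a + 1))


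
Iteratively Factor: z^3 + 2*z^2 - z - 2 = (z - 1)*(z^2 + 3*z + 2) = (z - 1)*(z + 2)*(z + 1)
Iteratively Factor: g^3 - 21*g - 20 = (g - 5)*(g^2 + 5*g + 4) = (g - 5)*(g + 1)*(g + 4)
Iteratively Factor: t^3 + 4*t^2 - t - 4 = (t - 1)*(t^2 + 5*t + 4) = (t - 1)*(t + 1)*(t + 4)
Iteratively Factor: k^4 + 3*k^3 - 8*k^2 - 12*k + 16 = (k + 2)*(k^3 + k^2 - 10*k + 8) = (k - 1)*(k + 2)*(k^2 + 2*k - 8) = (k - 2)*(k - 1)*(k + 2)*(k + 4)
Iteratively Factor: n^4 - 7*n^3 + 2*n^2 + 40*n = (n - 4)*(n^3 - 3*n^2 - 10*n) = (n - 4)*(n + 2)*(n^2 - 5*n) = (n - 5)*(n - 4)*(n + 2)*(n)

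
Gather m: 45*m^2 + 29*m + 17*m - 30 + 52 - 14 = 45*m^2 + 46*m + 8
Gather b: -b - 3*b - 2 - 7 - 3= -4*b - 12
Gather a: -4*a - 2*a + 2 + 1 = 3 - 6*a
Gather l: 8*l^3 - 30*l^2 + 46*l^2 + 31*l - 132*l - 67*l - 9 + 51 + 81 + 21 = 8*l^3 + 16*l^2 - 168*l + 144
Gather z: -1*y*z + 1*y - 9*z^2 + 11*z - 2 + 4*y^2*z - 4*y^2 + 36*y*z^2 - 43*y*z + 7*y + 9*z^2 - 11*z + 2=-4*y^2 + 36*y*z^2 + 8*y + z*(4*y^2 - 44*y)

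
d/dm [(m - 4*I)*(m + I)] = 2*m - 3*I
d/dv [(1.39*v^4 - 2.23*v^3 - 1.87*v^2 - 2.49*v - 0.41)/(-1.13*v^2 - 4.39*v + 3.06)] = (-3.1414*v^5 - 15.7864*v^4 + 36.593*v^3 - 15.0758*v^2 - 12.371*v - 9.4193)/(1.2769*v^4 + 9.9214*v^3 + 12.3565*v^2 - 26.8668*v + 9.3636)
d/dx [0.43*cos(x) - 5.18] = -0.43*sin(x)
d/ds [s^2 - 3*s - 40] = 2*s - 3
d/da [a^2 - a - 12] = 2*a - 1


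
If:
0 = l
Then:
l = 0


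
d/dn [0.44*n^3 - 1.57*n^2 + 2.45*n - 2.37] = 1.32*n^2 - 3.14*n + 2.45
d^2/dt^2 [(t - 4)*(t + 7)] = 2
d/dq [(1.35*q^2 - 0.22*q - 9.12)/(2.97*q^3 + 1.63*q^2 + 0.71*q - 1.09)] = (-4.0095*q^4 + 1.3068*q^3 + 82.5763*q^2 + 26.7882*q + 6.715)/(8.8209*q^6 + 9.6822*q^5 + 6.8743*q^4 - 4.16*q^3 - 3.0493*q^2 - 1.5478*q + 1.1881)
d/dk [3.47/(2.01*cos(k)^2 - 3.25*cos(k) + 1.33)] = (13.9494*cos(k) - 11.2775)*sin(k)/(2.01*cos(k)^2 - 3.25*cos(k) + 1.33)^2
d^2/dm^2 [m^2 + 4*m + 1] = 2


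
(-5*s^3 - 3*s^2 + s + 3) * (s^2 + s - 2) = -5*s^5 - 8*s^4 + 8*s^3 + 10*s^2 + s - 6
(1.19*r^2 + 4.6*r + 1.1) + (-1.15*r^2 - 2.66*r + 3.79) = 0.04*r^2 + 1.94*r + 4.89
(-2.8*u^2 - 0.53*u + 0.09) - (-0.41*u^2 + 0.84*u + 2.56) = -2.39*u^2 - 1.37*u - 2.47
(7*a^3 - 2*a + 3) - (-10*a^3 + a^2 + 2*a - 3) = 17*a^3 - a^2 - 4*a + 6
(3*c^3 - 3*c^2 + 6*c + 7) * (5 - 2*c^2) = -6*c^5 + 6*c^4 + 3*c^3 - 29*c^2 + 30*c + 35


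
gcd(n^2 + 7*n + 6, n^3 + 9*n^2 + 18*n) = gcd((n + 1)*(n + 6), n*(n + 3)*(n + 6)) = n + 6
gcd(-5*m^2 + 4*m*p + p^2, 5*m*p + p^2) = 5*m + p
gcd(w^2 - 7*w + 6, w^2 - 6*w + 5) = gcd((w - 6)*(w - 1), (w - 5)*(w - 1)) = w - 1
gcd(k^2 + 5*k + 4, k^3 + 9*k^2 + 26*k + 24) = k + 4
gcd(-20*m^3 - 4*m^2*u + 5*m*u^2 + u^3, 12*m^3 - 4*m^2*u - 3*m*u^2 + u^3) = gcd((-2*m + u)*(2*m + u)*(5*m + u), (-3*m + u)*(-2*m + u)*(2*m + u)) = -4*m^2 + u^2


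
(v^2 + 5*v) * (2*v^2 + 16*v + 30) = 2*v^4 + 26*v^3 + 110*v^2 + 150*v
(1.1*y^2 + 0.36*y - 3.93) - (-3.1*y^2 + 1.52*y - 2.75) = 4.2*y^2 - 1.16*y - 1.18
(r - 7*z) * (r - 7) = r^2 - 7*r*z - 7*r + 49*z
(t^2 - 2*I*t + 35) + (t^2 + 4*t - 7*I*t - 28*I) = 2*t^2 + 4*t - 9*I*t + 35 - 28*I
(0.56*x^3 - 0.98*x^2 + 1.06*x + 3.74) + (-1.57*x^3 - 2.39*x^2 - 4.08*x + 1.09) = -1.01*x^3 - 3.37*x^2 - 3.02*x + 4.83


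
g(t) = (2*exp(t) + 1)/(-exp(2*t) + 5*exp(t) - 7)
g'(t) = (2*exp(t) + 1)*(2*exp(2*t) - 5*exp(t))/(-exp(2*t) + 5*exp(t) - 7)^2 + 2*exp(t)/(-exp(2*t) + 5*exp(t) - 7)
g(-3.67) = -0.15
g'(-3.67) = -0.01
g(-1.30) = -0.27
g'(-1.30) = -0.15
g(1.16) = -6.02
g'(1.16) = 16.41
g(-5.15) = -0.15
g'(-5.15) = -0.00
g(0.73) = -5.53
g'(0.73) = -14.95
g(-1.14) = -0.30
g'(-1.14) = -0.19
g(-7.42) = -0.14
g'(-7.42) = -0.00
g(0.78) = -6.30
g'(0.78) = -15.40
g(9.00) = 0.00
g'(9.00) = 0.00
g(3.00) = -0.13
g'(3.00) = 0.17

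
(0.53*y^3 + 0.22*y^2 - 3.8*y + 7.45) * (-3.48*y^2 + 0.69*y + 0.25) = -1.8444*y^5 - 0.3999*y^4 + 13.5083*y^3 - 28.493*y^2 + 4.1905*y + 1.8625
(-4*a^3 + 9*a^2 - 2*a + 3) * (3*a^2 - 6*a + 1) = -12*a^5 + 51*a^4 - 64*a^3 + 30*a^2 - 20*a + 3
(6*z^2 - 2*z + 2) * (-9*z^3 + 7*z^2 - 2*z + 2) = -54*z^5 + 60*z^4 - 44*z^3 + 30*z^2 - 8*z + 4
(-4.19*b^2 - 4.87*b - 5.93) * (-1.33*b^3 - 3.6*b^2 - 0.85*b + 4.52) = 5.5727*b^5 + 21.5611*b^4 + 28.9804*b^3 + 6.5487*b^2 - 16.9719*b - 26.8036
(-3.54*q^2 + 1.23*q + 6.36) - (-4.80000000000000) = -3.54*q^2 + 1.23*q + 11.16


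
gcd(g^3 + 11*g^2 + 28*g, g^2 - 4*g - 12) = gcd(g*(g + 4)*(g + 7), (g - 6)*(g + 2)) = 1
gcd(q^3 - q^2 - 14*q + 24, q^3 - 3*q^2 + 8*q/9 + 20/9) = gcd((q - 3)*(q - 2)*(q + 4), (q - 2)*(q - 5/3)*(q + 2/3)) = q - 2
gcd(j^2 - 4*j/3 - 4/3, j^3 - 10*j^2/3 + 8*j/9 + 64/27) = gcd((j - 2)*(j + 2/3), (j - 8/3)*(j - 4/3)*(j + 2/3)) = j + 2/3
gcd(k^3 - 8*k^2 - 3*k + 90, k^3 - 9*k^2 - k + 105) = k^2 - 2*k - 15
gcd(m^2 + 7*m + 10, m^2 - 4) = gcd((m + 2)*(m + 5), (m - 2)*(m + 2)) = m + 2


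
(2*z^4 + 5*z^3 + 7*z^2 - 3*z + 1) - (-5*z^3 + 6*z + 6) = 2*z^4 + 10*z^3 + 7*z^2 - 9*z - 5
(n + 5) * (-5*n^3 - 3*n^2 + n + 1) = -5*n^4 - 28*n^3 - 14*n^2 + 6*n + 5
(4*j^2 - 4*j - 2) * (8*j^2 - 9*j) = 32*j^4 - 68*j^3 + 20*j^2 + 18*j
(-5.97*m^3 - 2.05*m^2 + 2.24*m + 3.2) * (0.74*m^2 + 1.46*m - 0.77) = -4.4178*m^5 - 10.2332*m^4 + 3.2615*m^3 + 7.2169*m^2 + 2.9472*m - 2.464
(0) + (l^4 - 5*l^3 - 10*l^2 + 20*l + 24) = l^4 - 5*l^3 - 10*l^2 + 20*l + 24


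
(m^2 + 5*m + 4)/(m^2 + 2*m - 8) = (m + 1)/(m - 2)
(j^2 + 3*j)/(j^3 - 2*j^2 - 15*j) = 1/(j - 5)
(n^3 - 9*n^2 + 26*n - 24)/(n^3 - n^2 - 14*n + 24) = (n - 4)/(n + 4)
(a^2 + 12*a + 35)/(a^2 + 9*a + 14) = (a + 5)/(a + 2)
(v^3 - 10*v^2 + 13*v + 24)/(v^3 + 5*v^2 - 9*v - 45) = (v^2 - 7*v - 8)/(v^2 + 8*v + 15)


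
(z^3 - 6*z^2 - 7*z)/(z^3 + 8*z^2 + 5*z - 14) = z*(z^2 - 6*z - 7)/(z^3 + 8*z^2 + 5*z - 14)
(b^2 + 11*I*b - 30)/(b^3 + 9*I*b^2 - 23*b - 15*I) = (b + 6*I)/(b^2 + 4*I*b - 3)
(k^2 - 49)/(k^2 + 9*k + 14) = (k - 7)/(k + 2)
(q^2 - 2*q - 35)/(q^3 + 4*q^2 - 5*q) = (q - 7)/(q*(q - 1))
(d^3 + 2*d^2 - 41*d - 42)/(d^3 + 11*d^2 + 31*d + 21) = (d - 6)/(d + 3)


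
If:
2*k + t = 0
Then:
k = -t/2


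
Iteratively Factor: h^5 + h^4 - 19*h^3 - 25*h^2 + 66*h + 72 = (h - 4)*(h^4 + 5*h^3 + h^2 - 21*h - 18) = (h - 4)*(h - 2)*(h^3 + 7*h^2 + 15*h + 9) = (h - 4)*(h - 2)*(h + 1)*(h^2 + 6*h + 9) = (h - 4)*(h - 2)*(h + 1)*(h + 3)*(h + 3)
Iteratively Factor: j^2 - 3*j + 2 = (j - 2)*(j - 1)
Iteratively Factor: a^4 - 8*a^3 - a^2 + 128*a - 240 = (a + 4)*(a^3 - 12*a^2 + 47*a - 60) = (a - 3)*(a + 4)*(a^2 - 9*a + 20) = (a - 5)*(a - 3)*(a + 4)*(a - 4)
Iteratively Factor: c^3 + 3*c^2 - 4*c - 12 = (c + 3)*(c^2 - 4) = (c - 2)*(c + 3)*(c + 2)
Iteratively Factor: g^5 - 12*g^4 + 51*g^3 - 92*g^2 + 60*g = (g - 3)*(g^4 - 9*g^3 + 24*g^2 - 20*g) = g*(g - 3)*(g^3 - 9*g^2 + 24*g - 20) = g*(g - 3)*(g - 2)*(g^2 - 7*g + 10) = g*(g - 5)*(g - 3)*(g - 2)*(g - 2)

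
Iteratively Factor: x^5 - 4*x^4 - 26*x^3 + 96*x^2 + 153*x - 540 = (x - 5)*(x^4 + x^3 - 21*x^2 - 9*x + 108) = (x - 5)*(x + 3)*(x^3 - 2*x^2 - 15*x + 36) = (x - 5)*(x - 3)*(x + 3)*(x^2 + x - 12) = (x - 5)*(x - 3)^2*(x + 3)*(x + 4)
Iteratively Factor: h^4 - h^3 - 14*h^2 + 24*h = (h - 3)*(h^3 + 2*h^2 - 8*h) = (h - 3)*(h + 4)*(h^2 - 2*h) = h*(h - 3)*(h + 4)*(h - 2)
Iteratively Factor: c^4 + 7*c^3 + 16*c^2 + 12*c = (c + 3)*(c^3 + 4*c^2 + 4*c) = (c + 2)*(c + 3)*(c^2 + 2*c) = (c + 2)^2*(c + 3)*(c)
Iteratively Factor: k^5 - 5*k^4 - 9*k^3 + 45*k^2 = (k)*(k^4 - 5*k^3 - 9*k^2 + 45*k) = k^2*(k^3 - 5*k^2 - 9*k + 45) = k^2*(k + 3)*(k^2 - 8*k + 15) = k^2*(k - 5)*(k + 3)*(k - 3)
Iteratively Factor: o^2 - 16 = (o - 4)*(o + 4)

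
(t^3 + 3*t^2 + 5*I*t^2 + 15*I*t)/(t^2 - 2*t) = (t^2 + t*(3 + 5*I) + 15*I)/(t - 2)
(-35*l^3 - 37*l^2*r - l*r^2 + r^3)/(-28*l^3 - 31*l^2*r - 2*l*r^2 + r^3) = (5*l + r)/(4*l + r)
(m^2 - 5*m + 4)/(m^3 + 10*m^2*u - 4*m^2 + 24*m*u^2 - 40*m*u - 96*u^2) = (m - 1)/(m^2 + 10*m*u + 24*u^2)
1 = 1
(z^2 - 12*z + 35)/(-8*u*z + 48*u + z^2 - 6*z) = (-z^2 + 12*z - 35)/(8*u*z - 48*u - z^2 + 6*z)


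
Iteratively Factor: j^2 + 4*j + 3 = (j + 3)*(j + 1)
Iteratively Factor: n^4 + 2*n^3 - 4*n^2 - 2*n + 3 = (n + 3)*(n^3 - n^2 - n + 1) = (n - 1)*(n + 3)*(n^2 - 1) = (n - 1)^2*(n + 3)*(n + 1)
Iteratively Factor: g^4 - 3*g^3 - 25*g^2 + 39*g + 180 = (g - 4)*(g^3 + g^2 - 21*g - 45) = (g - 4)*(g + 3)*(g^2 - 2*g - 15) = (g - 4)*(g + 3)^2*(g - 5)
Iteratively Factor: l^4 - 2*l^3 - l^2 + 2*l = (l - 1)*(l^3 - l^2 - 2*l) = l*(l - 1)*(l^2 - l - 2) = l*(l - 1)*(l + 1)*(l - 2)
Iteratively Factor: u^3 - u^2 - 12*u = (u)*(u^2 - u - 12) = u*(u - 4)*(u + 3)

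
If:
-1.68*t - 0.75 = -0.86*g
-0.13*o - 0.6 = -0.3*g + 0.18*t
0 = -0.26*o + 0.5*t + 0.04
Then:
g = 5.36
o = 4.57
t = 2.30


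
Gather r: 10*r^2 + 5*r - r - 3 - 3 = 10*r^2 + 4*r - 6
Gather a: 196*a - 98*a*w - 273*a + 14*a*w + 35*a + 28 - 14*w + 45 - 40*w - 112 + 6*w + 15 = a*(-84*w - 42) - 48*w - 24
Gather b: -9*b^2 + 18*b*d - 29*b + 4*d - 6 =-9*b^2 + b*(18*d - 29) + 4*d - 6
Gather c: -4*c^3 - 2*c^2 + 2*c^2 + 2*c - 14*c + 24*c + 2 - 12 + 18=-4*c^3 + 12*c + 8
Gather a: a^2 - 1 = a^2 - 1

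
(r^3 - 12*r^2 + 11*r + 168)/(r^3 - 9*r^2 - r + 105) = (r - 8)/(r - 5)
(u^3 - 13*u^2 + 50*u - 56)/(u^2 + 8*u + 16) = (u^3 - 13*u^2 + 50*u - 56)/(u^2 + 8*u + 16)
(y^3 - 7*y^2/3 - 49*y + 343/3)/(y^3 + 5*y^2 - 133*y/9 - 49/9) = 3*(y - 7)/(3*y + 1)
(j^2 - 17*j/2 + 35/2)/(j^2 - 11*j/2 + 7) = (j - 5)/(j - 2)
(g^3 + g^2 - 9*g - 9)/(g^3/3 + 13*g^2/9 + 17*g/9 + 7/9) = 9*(g^2 - 9)/(3*g^2 + 10*g + 7)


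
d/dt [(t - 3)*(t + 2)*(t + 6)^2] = 4*t^3 + 33*t^2 + 36*t - 108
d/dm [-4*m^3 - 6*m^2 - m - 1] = -12*m^2 - 12*m - 1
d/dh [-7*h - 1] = -7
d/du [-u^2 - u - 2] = -2*u - 1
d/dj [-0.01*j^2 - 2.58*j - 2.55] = -0.02*j - 2.58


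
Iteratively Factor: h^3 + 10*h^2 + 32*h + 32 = (h + 2)*(h^2 + 8*h + 16) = (h + 2)*(h + 4)*(h + 4)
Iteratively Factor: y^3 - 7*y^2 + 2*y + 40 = (y - 5)*(y^2 - 2*y - 8) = (y - 5)*(y - 4)*(y + 2)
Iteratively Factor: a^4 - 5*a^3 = (a - 5)*(a^3) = a*(a - 5)*(a^2) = a^2*(a - 5)*(a)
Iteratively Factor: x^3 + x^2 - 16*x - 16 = (x + 1)*(x^2 - 16) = (x - 4)*(x + 1)*(x + 4)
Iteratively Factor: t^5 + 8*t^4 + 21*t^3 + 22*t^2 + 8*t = (t)*(t^4 + 8*t^3 + 21*t^2 + 22*t + 8) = t*(t + 1)*(t^3 + 7*t^2 + 14*t + 8) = t*(t + 1)^2*(t^2 + 6*t + 8) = t*(t + 1)^2*(t + 2)*(t + 4)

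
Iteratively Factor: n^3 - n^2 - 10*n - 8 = (n + 1)*(n^2 - 2*n - 8) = (n + 1)*(n + 2)*(n - 4)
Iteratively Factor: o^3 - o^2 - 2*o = (o + 1)*(o^2 - 2*o) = o*(o + 1)*(o - 2)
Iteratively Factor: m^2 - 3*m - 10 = (m - 5)*(m + 2)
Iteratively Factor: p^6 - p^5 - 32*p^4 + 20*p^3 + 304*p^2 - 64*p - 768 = (p + 3)*(p^5 - 4*p^4 - 20*p^3 + 80*p^2 + 64*p - 256) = (p - 2)*(p + 3)*(p^4 - 2*p^3 - 24*p^2 + 32*p + 128) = (p - 4)*(p - 2)*(p + 3)*(p^3 + 2*p^2 - 16*p - 32) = (p - 4)^2*(p - 2)*(p + 3)*(p^2 + 6*p + 8) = (p - 4)^2*(p - 2)*(p + 3)*(p + 4)*(p + 2)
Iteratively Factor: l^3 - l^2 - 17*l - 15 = (l + 1)*(l^2 - 2*l - 15) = (l + 1)*(l + 3)*(l - 5)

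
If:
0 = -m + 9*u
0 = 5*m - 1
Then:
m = 1/5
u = 1/45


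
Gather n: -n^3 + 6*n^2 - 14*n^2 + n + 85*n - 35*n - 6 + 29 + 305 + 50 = -n^3 - 8*n^2 + 51*n + 378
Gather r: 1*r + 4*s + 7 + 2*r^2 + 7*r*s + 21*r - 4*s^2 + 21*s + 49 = 2*r^2 + r*(7*s + 22) - 4*s^2 + 25*s + 56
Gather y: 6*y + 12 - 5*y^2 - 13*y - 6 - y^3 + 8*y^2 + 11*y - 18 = -y^3 + 3*y^2 + 4*y - 12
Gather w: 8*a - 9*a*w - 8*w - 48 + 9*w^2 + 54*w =8*a + 9*w^2 + w*(46 - 9*a) - 48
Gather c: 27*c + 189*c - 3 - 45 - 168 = 216*c - 216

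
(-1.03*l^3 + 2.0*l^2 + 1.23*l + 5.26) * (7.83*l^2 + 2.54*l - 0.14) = -8.0649*l^5 + 13.0438*l^4 + 14.8551*l^3 + 44.03*l^2 + 13.1882*l - 0.7364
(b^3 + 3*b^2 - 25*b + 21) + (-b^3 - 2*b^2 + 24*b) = b^2 - b + 21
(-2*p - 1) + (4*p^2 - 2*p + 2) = 4*p^2 - 4*p + 1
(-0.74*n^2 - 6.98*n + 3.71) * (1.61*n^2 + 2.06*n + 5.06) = -1.1914*n^4 - 12.7622*n^3 - 12.1501*n^2 - 27.6762*n + 18.7726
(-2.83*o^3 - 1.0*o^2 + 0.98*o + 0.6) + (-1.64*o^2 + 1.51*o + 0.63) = -2.83*o^3 - 2.64*o^2 + 2.49*o + 1.23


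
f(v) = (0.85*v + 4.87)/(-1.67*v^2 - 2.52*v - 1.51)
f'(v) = (0.85*v + 4.87)*(3.34*v + 2.52)/(-1.67*v^2 - 2.52*v - 1.51)^2 + 0.85/(-1.67*v^2 - 2.52*v - 1.51) = (1.4195*v^2 + 16.2658*v + 10.9889)/(2.7889*v^4 + 8.4168*v^3 + 11.3938*v^2 + 7.6104*v + 2.2801)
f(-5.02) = -0.02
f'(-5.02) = -0.04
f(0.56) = -1.55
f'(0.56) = 1.73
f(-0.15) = -4.05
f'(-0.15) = 6.27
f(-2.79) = -0.33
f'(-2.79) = -0.42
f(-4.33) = -0.05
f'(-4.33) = -0.07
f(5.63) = -0.14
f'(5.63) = 0.03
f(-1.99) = -1.02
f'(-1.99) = -1.63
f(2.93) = -0.32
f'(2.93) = 0.13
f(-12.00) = 0.03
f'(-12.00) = 0.00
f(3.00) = -0.31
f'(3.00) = 0.12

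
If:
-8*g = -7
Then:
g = 7/8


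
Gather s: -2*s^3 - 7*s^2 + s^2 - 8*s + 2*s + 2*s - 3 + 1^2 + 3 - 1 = -2*s^3 - 6*s^2 - 4*s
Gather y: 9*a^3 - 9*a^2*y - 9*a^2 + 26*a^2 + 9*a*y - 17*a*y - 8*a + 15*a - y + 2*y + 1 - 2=9*a^3 + 17*a^2 + 7*a + y*(-9*a^2 - 8*a + 1) - 1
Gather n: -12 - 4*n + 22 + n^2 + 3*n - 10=n^2 - n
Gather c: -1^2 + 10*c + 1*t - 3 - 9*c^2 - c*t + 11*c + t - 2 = -9*c^2 + c*(21 - t) + 2*t - 6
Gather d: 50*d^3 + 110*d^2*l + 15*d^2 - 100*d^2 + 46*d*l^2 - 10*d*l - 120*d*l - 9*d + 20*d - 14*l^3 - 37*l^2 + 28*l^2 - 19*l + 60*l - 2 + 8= 50*d^3 + d^2*(110*l - 85) + d*(46*l^2 - 130*l + 11) - 14*l^3 - 9*l^2 + 41*l + 6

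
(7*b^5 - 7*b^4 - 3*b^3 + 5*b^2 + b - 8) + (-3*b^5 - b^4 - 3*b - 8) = 4*b^5 - 8*b^4 - 3*b^3 + 5*b^2 - 2*b - 16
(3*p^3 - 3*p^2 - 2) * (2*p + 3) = 6*p^4 + 3*p^3 - 9*p^2 - 4*p - 6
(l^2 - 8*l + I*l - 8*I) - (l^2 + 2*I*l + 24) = -8*l - I*l - 24 - 8*I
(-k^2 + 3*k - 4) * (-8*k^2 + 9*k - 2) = 8*k^4 - 33*k^3 + 61*k^2 - 42*k + 8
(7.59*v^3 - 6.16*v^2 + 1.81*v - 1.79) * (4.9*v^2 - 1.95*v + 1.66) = 37.191*v^5 - 44.9845*v^4 + 33.4804*v^3 - 22.5261*v^2 + 6.4951*v - 2.9714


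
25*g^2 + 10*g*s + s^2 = (5*g + s)^2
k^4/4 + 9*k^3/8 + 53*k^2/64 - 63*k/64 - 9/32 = (k/4 + 1/2)*(k - 3/4)*(k + 1/4)*(k + 3)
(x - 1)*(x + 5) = x^2 + 4*x - 5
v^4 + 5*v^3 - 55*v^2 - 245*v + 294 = (v - 7)*(v - 1)*(v + 6)*(v + 7)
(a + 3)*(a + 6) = a^2 + 9*a + 18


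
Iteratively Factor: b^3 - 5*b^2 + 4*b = (b)*(b^2 - 5*b + 4) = b*(b - 1)*(b - 4)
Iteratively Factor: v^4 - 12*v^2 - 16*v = (v)*(v^3 - 12*v - 16) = v*(v + 2)*(v^2 - 2*v - 8) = v*(v + 2)^2*(v - 4)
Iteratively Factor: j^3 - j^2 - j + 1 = (j - 1)*(j^2 - 1) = (j - 1)*(j + 1)*(j - 1)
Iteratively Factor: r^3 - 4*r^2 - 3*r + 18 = (r + 2)*(r^2 - 6*r + 9) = (r - 3)*(r + 2)*(r - 3)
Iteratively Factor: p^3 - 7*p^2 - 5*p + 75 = (p + 3)*(p^2 - 10*p + 25) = (p - 5)*(p + 3)*(p - 5)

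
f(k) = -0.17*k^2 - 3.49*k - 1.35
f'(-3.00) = -2.47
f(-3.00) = 7.59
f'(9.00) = -6.55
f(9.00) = -46.53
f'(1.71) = -4.07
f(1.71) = -7.81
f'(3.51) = -4.68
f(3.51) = -15.69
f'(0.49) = -3.66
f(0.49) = -3.10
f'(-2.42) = -2.67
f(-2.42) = 6.10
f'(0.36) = -3.61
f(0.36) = -2.63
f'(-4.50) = -1.96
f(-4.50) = 10.91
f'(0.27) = -3.58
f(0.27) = -2.30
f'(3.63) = -4.72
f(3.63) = -16.26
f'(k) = -0.34*k - 3.49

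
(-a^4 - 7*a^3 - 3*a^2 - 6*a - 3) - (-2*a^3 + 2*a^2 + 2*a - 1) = -a^4 - 5*a^3 - 5*a^2 - 8*a - 2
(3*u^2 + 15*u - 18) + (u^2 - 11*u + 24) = 4*u^2 + 4*u + 6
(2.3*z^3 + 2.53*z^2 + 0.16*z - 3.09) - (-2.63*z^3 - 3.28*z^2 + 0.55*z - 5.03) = 4.93*z^3 + 5.81*z^2 - 0.39*z + 1.94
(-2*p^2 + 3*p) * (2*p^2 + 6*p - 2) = -4*p^4 - 6*p^3 + 22*p^2 - 6*p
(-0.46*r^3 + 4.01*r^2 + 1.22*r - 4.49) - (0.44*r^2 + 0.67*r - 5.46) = -0.46*r^3 + 3.57*r^2 + 0.55*r + 0.97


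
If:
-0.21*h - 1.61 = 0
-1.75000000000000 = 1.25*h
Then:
No Solution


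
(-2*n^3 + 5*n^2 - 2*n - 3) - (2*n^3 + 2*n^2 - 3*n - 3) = -4*n^3 + 3*n^2 + n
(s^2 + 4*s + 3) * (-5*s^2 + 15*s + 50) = -5*s^4 - 5*s^3 + 95*s^2 + 245*s + 150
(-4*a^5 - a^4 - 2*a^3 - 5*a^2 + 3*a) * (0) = 0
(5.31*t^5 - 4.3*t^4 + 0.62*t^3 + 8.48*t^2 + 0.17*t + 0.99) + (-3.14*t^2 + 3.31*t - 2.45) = 5.31*t^5 - 4.3*t^4 + 0.62*t^3 + 5.34*t^2 + 3.48*t - 1.46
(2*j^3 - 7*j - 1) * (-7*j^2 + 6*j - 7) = -14*j^5 + 12*j^4 + 35*j^3 - 35*j^2 + 43*j + 7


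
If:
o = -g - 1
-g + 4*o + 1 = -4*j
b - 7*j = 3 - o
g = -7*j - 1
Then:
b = 3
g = -25/39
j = -2/39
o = -14/39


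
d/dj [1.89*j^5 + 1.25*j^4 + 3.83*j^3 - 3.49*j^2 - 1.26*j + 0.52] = 9.45*j^4 + 5.0*j^3 + 11.49*j^2 - 6.98*j - 1.26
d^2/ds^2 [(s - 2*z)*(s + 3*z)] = 2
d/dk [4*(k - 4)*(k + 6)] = 8*k + 8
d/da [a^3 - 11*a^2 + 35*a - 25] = 3*a^2 - 22*a + 35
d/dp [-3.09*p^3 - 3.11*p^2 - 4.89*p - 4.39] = -9.27*p^2 - 6.22*p - 4.89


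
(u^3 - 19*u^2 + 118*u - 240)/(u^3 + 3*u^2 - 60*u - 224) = (u^2 - 11*u + 30)/(u^2 + 11*u + 28)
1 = 1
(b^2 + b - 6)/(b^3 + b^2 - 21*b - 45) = (b - 2)/(b^2 - 2*b - 15)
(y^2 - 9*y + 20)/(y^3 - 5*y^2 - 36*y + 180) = (y - 4)/(y^2 - 36)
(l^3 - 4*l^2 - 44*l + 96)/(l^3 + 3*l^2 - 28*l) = (l^3 - 4*l^2 - 44*l + 96)/(l*(l^2 + 3*l - 28))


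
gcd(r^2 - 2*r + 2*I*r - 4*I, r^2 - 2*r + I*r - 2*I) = r - 2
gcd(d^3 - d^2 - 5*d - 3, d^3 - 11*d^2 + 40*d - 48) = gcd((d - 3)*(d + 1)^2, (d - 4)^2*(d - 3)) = d - 3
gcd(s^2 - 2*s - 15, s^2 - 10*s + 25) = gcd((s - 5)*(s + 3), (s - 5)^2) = s - 5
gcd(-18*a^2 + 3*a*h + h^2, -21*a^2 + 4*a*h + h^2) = 3*a - h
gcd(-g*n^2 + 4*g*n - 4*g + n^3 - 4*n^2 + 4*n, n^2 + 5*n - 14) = n - 2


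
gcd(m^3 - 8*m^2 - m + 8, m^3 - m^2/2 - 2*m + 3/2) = m - 1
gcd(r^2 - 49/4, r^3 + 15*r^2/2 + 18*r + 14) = r + 7/2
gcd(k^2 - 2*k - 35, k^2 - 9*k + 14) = k - 7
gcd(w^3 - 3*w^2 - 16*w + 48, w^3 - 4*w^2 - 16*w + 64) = w^2 - 16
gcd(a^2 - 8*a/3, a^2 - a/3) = a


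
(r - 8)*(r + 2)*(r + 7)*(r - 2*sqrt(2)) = r^4 - 2*sqrt(2)*r^3 + r^3 - 58*r^2 - 2*sqrt(2)*r^2 - 112*r + 116*sqrt(2)*r + 224*sqrt(2)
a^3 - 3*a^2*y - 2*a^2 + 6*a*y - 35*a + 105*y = (a - 7)*(a + 5)*(a - 3*y)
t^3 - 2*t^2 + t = t*(t - 1)^2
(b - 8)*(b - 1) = b^2 - 9*b + 8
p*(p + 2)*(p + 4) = p^3 + 6*p^2 + 8*p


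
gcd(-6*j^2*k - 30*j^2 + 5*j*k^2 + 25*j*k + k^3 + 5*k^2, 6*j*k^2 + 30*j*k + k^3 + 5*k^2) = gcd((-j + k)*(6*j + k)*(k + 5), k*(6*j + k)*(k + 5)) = 6*j*k + 30*j + k^2 + 5*k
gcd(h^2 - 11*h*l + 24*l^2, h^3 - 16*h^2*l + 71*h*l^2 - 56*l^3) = h - 8*l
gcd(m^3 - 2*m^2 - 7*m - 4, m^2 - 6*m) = 1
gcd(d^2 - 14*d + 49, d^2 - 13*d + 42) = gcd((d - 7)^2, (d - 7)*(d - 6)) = d - 7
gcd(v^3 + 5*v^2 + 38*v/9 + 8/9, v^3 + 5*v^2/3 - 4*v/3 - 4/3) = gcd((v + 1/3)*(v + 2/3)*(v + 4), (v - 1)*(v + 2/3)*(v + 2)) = v + 2/3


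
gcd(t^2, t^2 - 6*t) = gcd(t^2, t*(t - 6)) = t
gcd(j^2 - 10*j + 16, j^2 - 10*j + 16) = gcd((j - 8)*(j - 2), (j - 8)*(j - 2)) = j^2 - 10*j + 16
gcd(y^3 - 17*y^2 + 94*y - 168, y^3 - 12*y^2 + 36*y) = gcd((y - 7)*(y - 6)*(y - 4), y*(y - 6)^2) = y - 6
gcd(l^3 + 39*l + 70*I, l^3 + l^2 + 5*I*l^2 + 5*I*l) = l + 5*I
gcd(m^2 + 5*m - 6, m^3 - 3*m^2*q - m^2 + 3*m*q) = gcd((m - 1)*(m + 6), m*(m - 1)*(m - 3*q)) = m - 1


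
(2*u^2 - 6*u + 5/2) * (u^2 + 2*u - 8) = 2*u^4 - 2*u^3 - 51*u^2/2 + 53*u - 20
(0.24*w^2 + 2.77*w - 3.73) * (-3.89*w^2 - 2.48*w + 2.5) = -0.9336*w^4 - 11.3705*w^3 + 8.2401*w^2 + 16.1754*w - 9.325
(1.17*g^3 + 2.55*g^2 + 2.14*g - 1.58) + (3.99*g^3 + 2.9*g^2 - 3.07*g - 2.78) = 5.16*g^3 + 5.45*g^2 - 0.93*g - 4.36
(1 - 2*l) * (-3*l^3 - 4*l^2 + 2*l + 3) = 6*l^4 + 5*l^3 - 8*l^2 - 4*l + 3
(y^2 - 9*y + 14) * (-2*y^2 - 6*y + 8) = -2*y^4 + 12*y^3 + 34*y^2 - 156*y + 112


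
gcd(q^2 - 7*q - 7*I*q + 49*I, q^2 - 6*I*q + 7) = q - 7*I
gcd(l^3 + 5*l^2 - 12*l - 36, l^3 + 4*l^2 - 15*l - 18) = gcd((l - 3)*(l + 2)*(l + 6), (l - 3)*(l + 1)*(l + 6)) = l^2 + 3*l - 18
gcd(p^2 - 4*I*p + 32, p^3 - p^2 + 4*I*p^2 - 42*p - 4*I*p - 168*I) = p + 4*I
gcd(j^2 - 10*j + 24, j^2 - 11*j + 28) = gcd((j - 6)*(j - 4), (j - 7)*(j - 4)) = j - 4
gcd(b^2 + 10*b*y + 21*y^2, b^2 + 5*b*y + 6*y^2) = b + 3*y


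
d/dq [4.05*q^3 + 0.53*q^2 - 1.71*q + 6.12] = 12.15*q^2 + 1.06*q - 1.71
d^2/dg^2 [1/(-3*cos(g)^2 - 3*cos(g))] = (4*(1 - cos(2*g))^2 - 15*cos(g) + 6*cos(2*g) + 3*cos(3*g) - 18)/(12*(cos(g) + 1)^3*cos(g)^3)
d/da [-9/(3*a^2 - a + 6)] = 9*(6*a - 1)/(3*a^2 - a + 6)^2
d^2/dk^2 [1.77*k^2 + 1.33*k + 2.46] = 3.54000000000000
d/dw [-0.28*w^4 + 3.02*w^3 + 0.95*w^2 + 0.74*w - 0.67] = -1.12*w^3 + 9.06*w^2 + 1.9*w + 0.74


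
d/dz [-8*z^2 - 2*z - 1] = -16*z - 2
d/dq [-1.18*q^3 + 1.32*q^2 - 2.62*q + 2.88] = -3.54*q^2 + 2.64*q - 2.62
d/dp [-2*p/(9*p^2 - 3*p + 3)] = 2*(3*p^2 - 1)/(3*(9*p^4 - 6*p^3 + 7*p^2 - 2*p + 1))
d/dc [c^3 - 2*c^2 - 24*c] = 3*c^2 - 4*c - 24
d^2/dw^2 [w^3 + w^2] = 6*w + 2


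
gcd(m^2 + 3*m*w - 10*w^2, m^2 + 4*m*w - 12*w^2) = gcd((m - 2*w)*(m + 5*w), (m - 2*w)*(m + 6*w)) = -m + 2*w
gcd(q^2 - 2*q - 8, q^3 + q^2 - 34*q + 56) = q - 4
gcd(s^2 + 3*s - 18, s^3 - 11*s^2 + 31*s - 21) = s - 3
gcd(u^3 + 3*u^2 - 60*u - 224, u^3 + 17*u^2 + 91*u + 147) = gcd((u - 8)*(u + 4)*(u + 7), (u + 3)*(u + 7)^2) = u + 7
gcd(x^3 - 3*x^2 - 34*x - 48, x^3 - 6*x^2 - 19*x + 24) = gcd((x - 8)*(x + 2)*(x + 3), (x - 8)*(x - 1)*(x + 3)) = x^2 - 5*x - 24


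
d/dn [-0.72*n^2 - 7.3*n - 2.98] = -1.44*n - 7.3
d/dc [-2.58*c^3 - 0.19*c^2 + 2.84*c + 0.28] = -7.74*c^2 - 0.38*c + 2.84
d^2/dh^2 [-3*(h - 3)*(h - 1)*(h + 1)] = 18 - 18*h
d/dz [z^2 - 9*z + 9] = 2*z - 9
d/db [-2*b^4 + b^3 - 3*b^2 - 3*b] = -8*b^3 + 3*b^2 - 6*b - 3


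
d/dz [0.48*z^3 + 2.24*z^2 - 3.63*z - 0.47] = 1.44*z^2 + 4.48*z - 3.63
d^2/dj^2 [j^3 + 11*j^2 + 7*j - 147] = 6*j + 22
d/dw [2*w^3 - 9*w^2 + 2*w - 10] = 6*w^2 - 18*w + 2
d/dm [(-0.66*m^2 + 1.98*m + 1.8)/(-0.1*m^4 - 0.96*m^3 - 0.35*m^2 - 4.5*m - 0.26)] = (-0.132*m^5 - 0.0395999999999999*m^4 + 4.5216*m^3 + 8.847*m^2 + 1.6032*m + 7.5852)/(0.01*m^8 + 0.192*m^7 + 0.9916*m^6 + 1.572*m^5 + 8.8145*m^4 + 3.6492*m^3 + 20.432*m^2 + 2.34*m + 0.0676)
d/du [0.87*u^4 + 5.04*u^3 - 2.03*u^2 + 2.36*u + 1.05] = 3.48*u^3 + 15.12*u^2 - 4.06*u + 2.36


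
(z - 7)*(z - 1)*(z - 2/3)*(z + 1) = z^4 - 23*z^3/3 + 11*z^2/3 + 23*z/3 - 14/3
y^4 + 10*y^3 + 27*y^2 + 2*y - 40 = (y - 1)*(y + 2)*(y + 4)*(y + 5)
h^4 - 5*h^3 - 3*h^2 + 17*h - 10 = (h - 5)*(h - 1)^2*(h + 2)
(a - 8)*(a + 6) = a^2 - 2*a - 48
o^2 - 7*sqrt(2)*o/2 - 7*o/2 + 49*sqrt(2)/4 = (o - 7/2)*(o - 7*sqrt(2)/2)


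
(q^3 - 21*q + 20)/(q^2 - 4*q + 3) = (q^2 + q - 20)/(q - 3)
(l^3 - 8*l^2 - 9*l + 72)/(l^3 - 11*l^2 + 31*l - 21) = (l^2 - 5*l - 24)/(l^2 - 8*l + 7)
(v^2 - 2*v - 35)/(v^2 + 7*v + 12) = (v^2 - 2*v - 35)/(v^2 + 7*v + 12)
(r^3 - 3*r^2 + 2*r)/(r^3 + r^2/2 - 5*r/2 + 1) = 2*r*(r - 2)/(2*r^2 + 3*r - 2)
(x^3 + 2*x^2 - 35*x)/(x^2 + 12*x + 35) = x*(x - 5)/(x + 5)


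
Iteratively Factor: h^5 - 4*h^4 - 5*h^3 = (h + 1)*(h^4 - 5*h^3) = (h - 5)*(h + 1)*(h^3) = h*(h - 5)*(h + 1)*(h^2) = h^2*(h - 5)*(h + 1)*(h)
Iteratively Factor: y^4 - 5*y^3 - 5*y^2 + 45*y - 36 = (y + 3)*(y^3 - 8*y^2 + 19*y - 12) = (y - 3)*(y + 3)*(y^2 - 5*y + 4) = (y - 4)*(y - 3)*(y + 3)*(y - 1)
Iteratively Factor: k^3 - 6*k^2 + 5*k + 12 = (k - 4)*(k^2 - 2*k - 3) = (k - 4)*(k - 3)*(k + 1)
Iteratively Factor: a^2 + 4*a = (a)*(a + 4)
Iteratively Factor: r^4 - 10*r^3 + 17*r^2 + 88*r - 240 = (r + 3)*(r^3 - 13*r^2 + 56*r - 80) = (r - 4)*(r + 3)*(r^2 - 9*r + 20) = (r - 5)*(r - 4)*(r + 3)*(r - 4)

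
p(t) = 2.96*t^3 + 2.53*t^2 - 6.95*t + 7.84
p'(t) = 8.88*t^2 + 5.06*t - 6.95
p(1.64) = 16.30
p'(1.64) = 25.23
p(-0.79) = 13.45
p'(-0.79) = -5.41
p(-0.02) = 7.98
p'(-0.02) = -7.05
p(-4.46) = -173.44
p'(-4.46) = 147.12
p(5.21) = 458.91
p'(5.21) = 260.45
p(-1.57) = 13.53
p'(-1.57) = 6.99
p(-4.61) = -196.35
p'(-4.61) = 158.44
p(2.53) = 54.39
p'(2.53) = 62.69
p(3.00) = 89.68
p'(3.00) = 88.15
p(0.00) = 7.84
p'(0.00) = -6.95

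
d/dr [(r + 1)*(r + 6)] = 2*r + 7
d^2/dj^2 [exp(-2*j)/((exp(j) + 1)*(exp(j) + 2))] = (16*exp(4*j) + 69*exp(3*j) + 105*exp(2*j) + 66*exp(j) + 16)*exp(-2*j)/(exp(6*j) + 9*exp(5*j) + 33*exp(4*j) + 63*exp(3*j) + 66*exp(2*j) + 36*exp(j) + 8)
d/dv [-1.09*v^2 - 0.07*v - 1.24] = -2.18*v - 0.07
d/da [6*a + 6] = 6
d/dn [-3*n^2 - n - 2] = -6*n - 1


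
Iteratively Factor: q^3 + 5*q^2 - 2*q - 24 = (q - 2)*(q^2 + 7*q + 12) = (q - 2)*(q + 4)*(q + 3)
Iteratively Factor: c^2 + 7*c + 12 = (c + 4)*(c + 3)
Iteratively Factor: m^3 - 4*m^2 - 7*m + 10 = (m - 5)*(m^2 + m - 2) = (m - 5)*(m - 1)*(m + 2)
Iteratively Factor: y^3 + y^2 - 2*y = (y + 2)*(y^2 - y) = y*(y + 2)*(y - 1)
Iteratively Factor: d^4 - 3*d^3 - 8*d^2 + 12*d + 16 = (d - 2)*(d^3 - d^2 - 10*d - 8) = (d - 4)*(d - 2)*(d^2 + 3*d + 2) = (d - 4)*(d - 2)*(d + 2)*(d + 1)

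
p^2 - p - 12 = (p - 4)*(p + 3)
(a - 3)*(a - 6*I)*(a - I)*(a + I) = a^4 - 3*a^3 - 6*I*a^3 + a^2 + 18*I*a^2 - 3*a - 6*I*a + 18*I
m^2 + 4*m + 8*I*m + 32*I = (m + 4)*(m + 8*I)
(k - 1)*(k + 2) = k^2 + k - 2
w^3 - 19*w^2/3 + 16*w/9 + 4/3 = (w - 6)*(w - 2/3)*(w + 1/3)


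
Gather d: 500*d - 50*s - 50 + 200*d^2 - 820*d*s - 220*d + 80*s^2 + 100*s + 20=200*d^2 + d*(280 - 820*s) + 80*s^2 + 50*s - 30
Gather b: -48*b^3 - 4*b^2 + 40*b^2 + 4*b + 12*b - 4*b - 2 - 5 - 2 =-48*b^3 + 36*b^2 + 12*b - 9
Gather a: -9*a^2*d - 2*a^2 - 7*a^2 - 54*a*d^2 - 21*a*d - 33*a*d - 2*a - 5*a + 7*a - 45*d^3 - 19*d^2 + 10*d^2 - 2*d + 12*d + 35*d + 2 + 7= a^2*(-9*d - 9) + a*(-54*d^2 - 54*d) - 45*d^3 - 9*d^2 + 45*d + 9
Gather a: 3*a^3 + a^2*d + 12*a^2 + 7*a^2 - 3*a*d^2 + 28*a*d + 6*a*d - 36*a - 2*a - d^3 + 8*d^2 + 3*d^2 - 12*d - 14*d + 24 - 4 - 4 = 3*a^3 + a^2*(d + 19) + a*(-3*d^2 + 34*d - 38) - d^3 + 11*d^2 - 26*d + 16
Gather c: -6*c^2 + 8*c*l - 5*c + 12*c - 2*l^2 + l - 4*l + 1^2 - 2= -6*c^2 + c*(8*l + 7) - 2*l^2 - 3*l - 1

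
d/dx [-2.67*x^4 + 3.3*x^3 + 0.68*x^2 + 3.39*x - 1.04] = -10.68*x^3 + 9.9*x^2 + 1.36*x + 3.39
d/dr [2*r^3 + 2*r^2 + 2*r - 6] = 6*r^2 + 4*r + 2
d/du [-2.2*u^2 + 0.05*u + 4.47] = 0.05 - 4.4*u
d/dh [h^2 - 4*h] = 2*h - 4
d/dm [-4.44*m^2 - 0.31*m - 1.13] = -8.88*m - 0.31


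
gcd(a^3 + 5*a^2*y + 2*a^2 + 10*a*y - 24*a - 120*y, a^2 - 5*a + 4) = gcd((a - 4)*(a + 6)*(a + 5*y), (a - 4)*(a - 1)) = a - 4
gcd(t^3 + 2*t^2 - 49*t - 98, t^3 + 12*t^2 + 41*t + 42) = t^2 + 9*t + 14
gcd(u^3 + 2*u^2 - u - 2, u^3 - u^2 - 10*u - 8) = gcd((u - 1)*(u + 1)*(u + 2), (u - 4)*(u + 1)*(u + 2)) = u^2 + 3*u + 2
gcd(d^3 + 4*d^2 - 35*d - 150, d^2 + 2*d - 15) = d + 5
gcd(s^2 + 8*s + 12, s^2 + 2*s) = s + 2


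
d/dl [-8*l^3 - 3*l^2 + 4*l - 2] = -24*l^2 - 6*l + 4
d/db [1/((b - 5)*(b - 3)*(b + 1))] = (-(b - 5)*(b - 3) - (b - 5)*(b + 1) - (b - 3)*(b + 1))/((b - 5)^2*(b - 3)^2*(b + 1)^2)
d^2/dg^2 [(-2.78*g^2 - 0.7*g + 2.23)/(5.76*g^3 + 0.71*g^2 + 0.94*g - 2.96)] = (-184.467456*g^6 - 139.34592*g^5 + 960.968448*g^4 - 507.06834*g^3 - 99.081798*g^2 + 228.22674*g - 39.295864)/(191.102976*g^9 + 70.668288*g^8 + 102.27168*g^7 - 271.193833*g^6 - 55.941126*g^5 - 98.754084*g^4 + 140.378008*g^3 + 10.81584*g^2 + 24.707712*g - 25.934336)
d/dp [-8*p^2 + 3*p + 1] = 3 - 16*p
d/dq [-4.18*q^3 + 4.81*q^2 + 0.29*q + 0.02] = -12.54*q^2 + 9.62*q + 0.29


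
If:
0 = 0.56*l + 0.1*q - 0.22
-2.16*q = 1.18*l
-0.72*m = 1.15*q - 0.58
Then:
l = 0.44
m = 1.19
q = -0.24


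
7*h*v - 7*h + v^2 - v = (7*h + v)*(v - 1)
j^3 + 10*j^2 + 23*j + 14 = (j + 1)*(j + 2)*(j + 7)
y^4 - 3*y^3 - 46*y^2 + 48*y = y*(y - 8)*(y - 1)*(y + 6)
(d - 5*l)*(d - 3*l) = d^2 - 8*d*l + 15*l^2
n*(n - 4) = n^2 - 4*n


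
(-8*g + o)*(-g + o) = 8*g^2 - 9*g*o + o^2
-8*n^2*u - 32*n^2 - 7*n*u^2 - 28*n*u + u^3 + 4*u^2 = (-8*n + u)*(n + u)*(u + 4)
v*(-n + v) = -n*v + v^2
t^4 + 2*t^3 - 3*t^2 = t^2*(t - 1)*(t + 3)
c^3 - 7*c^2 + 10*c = c*(c - 5)*(c - 2)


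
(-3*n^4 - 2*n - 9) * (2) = -6*n^4 - 4*n - 18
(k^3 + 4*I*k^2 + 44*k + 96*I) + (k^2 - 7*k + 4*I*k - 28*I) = k^3 + k^2 + 4*I*k^2 + 37*k + 4*I*k + 68*I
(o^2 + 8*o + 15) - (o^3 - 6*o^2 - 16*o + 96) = -o^3 + 7*o^2 + 24*o - 81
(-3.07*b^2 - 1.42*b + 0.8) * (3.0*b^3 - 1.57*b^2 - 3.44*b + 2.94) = -9.21*b^5 + 0.5599*b^4 + 15.1902*b^3 - 5.397*b^2 - 6.9268*b + 2.352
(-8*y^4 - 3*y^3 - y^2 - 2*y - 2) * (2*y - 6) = -16*y^5 + 42*y^4 + 16*y^3 + 2*y^2 + 8*y + 12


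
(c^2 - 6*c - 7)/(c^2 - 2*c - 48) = (-c^2 + 6*c + 7)/(-c^2 + 2*c + 48)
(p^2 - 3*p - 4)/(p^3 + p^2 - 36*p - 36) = (p - 4)/(p^2 - 36)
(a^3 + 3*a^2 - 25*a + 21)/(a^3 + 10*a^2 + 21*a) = (a^2 - 4*a + 3)/(a*(a + 3))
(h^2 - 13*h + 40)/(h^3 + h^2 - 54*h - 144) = (h - 5)/(h^2 + 9*h + 18)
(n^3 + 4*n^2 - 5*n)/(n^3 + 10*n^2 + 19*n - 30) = n/(n + 6)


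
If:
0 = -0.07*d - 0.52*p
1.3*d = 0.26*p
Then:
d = 0.00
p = 0.00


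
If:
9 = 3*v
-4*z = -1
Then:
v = 3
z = 1/4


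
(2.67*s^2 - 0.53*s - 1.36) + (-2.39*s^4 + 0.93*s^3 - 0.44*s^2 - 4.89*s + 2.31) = -2.39*s^4 + 0.93*s^3 + 2.23*s^2 - 5.42*s + 0.95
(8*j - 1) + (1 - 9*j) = -j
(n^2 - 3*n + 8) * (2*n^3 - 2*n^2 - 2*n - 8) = 2*n^5 - 8*n^4 + 20*n^3 - 18*n^2 + 8*n - 64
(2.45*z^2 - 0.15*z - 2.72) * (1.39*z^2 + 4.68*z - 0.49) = 3.4055*z^4 + 11.2575*z^3 - 5.6833*z^2 - 12.6561*z + 1.3328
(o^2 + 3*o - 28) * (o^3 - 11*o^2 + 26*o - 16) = o^5 - 8*o^4 - 35*o^3 + 370*o^2 - 776*o + 448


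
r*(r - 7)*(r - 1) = r^3 - 8*r^2 + 7*r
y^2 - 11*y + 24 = (y - 8)*(y - 3)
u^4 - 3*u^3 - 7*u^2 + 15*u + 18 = (u - 3)^2*(u + 1)*(u + 2)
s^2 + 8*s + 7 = (s + 1)*(s + 7)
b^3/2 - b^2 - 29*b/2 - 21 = (b/2 + 1)*(b - 7)*(b + 3)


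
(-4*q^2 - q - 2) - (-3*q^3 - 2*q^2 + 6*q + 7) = 3*q^3 - 2*q^2 - 7*q - 9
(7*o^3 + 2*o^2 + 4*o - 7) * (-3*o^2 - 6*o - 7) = -21*o^5 - 48*o^4 - 73*o^3 - 17*o^2 + 14*o + 49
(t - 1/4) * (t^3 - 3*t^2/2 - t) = t^4 - 7*t^3/4 - 5*t^2/8 + t/4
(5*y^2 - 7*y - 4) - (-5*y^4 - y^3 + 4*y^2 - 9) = 5*y^4 + y^3 + y^2 - 7*y + 5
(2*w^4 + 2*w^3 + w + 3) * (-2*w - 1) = -4*w^5 - 6*w^4 - 2*w^3 - 2*w^2 - 7*w - 3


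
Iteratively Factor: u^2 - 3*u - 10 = (u + 2)*(u - 5)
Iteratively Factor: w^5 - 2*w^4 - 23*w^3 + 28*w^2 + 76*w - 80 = (w - 1)*(w^4 - w^3 - 24*w^2 + 4*w + 80) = (w - 5)*(w - 1)*(w^3 + 4*w^2 - 4*w - 16) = (w - 5)*(w - 1)*(w + 4)*(w^2 - 4) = (w - 5)*(w - 1)*(w + 2)*(w + 4)*(w - 2)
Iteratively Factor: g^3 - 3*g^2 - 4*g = (g + 1)*(g^2 - 4*g) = (g - 4)*(g + 1)*(g)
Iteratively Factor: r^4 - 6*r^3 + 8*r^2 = (r)*(r^3 - 6*r^2 + 8*r) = r^2*(r^2 - 6*r + 8) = r^2*(r - 4)*(r - 2)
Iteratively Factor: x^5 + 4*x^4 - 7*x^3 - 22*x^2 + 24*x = (x - 1)*(x^4 + 5*x^3 - 2*x^2 - 24*x) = x*(x - 1)*(x^3 + 5*x^2 - 2*x - 24) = x*(x - 1)*(x + 3)*(x^2 + 2*x - 8) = x*(x - 1)*(x + 3)*(x + 4)*(x - 2)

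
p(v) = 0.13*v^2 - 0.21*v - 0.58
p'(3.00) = 0.57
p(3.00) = -0.04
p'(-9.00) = -2.55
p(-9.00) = 11.84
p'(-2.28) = -0.80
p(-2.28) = 0.57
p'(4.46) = 0.95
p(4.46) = 1.07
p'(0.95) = 0.04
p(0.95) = -0.66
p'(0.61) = -0.05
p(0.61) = -0.66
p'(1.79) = 0.26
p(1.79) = -0.54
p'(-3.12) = -1.02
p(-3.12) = 1.34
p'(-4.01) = -1.25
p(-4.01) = 2.35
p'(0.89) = 0.02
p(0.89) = -0.66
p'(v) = 0.26*v - 0.21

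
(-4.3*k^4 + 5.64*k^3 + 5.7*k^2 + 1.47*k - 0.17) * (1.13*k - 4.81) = -4.859*k^5 + 27.0562*k^4 - 20.6874*k^3 - 25.7559*k^2 - 7.2628*k + 0.8177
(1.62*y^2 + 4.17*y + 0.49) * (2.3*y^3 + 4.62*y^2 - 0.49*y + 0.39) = 3.726*y^5 + 17.0754*y^4 + 19.5986*y^3 + 0.8523*y^2 + 1.3862*y + 0.1911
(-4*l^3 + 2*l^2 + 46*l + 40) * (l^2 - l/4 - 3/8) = -4*l^5 + 3*l^4 + 47*l^3 + 111*l^2/4 - 109*l/4 - 15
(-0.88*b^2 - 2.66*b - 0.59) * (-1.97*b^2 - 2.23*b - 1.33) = 1.7336*b^4 + 7.2026*b^3 + 8.2645*b^2 + 4.8535*b + 0.7847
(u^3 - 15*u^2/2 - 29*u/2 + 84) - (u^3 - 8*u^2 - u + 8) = u^2/2 - 27*u/2 + 76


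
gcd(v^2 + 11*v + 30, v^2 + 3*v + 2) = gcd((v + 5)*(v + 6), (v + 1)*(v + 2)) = 1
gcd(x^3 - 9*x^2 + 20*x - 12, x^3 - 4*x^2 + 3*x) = x - 1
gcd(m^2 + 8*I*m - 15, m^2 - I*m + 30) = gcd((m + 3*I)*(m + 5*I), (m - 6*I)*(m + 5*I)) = m + 5*I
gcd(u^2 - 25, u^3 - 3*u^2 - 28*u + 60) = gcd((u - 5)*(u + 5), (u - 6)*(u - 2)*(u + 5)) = u + 5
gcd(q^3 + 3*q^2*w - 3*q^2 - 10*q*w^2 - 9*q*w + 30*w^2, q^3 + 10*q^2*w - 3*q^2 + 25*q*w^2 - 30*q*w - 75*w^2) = q^2 + 5*q*w - 3*q - 15*w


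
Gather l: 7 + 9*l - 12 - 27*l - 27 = -18*l - 32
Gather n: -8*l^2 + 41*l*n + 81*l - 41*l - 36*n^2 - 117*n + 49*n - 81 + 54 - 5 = -8*l^2 + 40*l - 36*n^2 + n*(41*l - 68) - 32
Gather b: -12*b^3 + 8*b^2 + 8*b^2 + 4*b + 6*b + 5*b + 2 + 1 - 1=-12*b^3 + 16*b^2 + 15*b + 2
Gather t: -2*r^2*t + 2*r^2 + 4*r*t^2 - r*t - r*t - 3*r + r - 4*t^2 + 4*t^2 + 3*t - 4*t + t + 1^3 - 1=2*r^2 + 4*r*t^2 - 2*r + t*(-2*r^2 - 2*r)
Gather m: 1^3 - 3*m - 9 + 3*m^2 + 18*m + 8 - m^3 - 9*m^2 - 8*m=-m^3 - 6*m^2 + 7*m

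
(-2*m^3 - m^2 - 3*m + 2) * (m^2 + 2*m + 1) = -2*m^5 - 5*m^4 - 7*m^3 - 5*m^2 + m + 2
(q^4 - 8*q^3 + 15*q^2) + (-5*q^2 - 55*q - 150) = q^4 - 8*q^3 + 10*q^2 - 55*q - 150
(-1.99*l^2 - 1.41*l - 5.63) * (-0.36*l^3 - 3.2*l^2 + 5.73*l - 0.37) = 0.7164*l^5 + 6.8756*l^4 - 4.8639*l^3 + 10.673*l^2 - 31.7382*l + 2.0831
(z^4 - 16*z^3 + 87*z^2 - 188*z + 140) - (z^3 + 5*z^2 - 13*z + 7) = z^4 - 17*z^3 + 82*z^2 - 175*z + 133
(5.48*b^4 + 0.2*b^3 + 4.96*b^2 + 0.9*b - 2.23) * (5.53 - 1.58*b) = -8.6584*b^5 + 29.9884*b^4 - 6.7308*b^3 + 26.0068*b^2 + 8.5004*b - 12.3319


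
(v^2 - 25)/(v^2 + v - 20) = (v - 5)/(v - 4)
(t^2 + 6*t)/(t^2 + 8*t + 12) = t/(t + 2)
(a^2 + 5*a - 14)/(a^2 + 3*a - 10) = (a + 7)/(a + 5)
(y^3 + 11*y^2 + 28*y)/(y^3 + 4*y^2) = (y + 7)/y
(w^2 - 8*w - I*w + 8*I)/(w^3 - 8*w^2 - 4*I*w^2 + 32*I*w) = (w - I)/(w*(w - 4*I))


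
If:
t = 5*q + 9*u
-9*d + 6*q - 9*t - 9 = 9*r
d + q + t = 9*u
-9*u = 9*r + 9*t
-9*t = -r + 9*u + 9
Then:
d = -981/925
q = 327/1850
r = 9/10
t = -267/370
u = -33/185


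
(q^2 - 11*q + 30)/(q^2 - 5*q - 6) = (q - 5)/(q + 1)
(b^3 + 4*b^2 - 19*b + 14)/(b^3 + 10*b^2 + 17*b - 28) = (b - 2)/(b + 4)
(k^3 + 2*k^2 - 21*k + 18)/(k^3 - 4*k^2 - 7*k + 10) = (k^2 + 3*k - 18)/(k^2 - 3*k - 10)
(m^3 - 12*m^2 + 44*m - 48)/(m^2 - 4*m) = m - 8 + 12/m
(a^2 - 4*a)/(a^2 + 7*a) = (a - 4)/(a + 7)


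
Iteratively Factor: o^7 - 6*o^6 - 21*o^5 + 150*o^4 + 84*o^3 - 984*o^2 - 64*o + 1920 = (o - 3)*(o^6 - 3*o^5 - 30*o^4 + 60*o^3 + 264*o^2 - 192*o - 640) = (o - 4)*(o - 3)*(o^5 + o^4 - 26*o^3 - 44*o^2 + 88*o + 160) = (o - 4)*(o - 3)*(o + 2)*(o^4 - o^3 - 24*o^2 + 4*o + 80) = (o - 4)*(o - 3)*(o - 2)*(o + 2)*(o^3 + o^2 - 22*o - 40) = (o - 5)*(o - 4)*(o - 3)*(o - 2)*(o + 2)*(o^2 + 6*o + 8) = (o - 5)*(o - 4)*(o - 3)*(o - 2)*(o + 2)*(o + 4)*(o + 2)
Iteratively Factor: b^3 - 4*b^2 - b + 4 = (b - 1)*(b^2 - 3*b - 4) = (b - 4)*(b - 1)*(b + 1)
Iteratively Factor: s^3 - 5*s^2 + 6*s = (s)*(s^2 - 5*s + 6) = s*(s - 2)*(s - 3)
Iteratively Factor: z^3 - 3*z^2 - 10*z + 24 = (z + 3)*(z^2 - 6*z + 8) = (z - 4)*(z + 3)*(z - 2)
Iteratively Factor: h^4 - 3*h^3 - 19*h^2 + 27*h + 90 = (h + 2)*(h^3 - 5*h^2 - 9*h + 45) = (h - 3)*(h + 2)*(h^2 - 2*h - 15) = (h - 3)*(h + 2)*(h + 3)*(h - 5)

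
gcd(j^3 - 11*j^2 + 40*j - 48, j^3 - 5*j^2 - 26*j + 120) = j - 4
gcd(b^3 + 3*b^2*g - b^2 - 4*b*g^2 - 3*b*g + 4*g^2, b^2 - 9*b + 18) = 1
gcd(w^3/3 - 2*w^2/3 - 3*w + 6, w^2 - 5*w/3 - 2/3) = w - 2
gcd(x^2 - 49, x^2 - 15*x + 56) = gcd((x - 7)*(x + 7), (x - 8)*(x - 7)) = x - 7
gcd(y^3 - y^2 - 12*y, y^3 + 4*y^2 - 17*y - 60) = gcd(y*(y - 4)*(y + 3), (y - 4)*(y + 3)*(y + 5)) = y^2 - y - 12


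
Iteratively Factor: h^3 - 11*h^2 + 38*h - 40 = (h - 4)*(h^2 - 7*h + 10) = (h - 4)*(h - 2)*(h - 5)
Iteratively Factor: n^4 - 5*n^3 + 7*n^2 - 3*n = (n - 1)*(n^3 - 4*n^2 + 3*n) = n*(n - 1)*(n^2 - 4*n + 3) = n*(n - 1)^2*(n - 3)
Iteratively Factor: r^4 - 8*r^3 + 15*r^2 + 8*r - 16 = (r - 4)*(r^3 - 4*r^2 - r + 4) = (r - 4)^2*(r^2 - 1) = (r - 4)^2*(r - 1)*(r + 1)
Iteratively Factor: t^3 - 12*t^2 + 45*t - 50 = (t - 2)*(t^2 - 10*t + 25) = (t - 5)*(t - 2)*(t - 5)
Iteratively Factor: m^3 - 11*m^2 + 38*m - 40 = (m - 5)*(m^2 - 6*m + 8) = (m - 5)*(m - 4)*(m - 2)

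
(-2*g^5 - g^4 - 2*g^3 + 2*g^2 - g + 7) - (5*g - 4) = -2*g^5 - g^4 - 2*g^3 + 2*g^2 - 6*g + 11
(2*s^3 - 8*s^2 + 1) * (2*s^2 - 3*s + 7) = 4*s^5 - 22*s^4 + 38*s^3 - 54*s^2 - 3*s + 7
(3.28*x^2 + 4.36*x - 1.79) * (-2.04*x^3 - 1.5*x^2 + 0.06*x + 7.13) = -6.6912*x^5 - 13.8144*x^4 - 2.6916*x^3 + 26.333*x^2 + 30.9794*x - 12.7627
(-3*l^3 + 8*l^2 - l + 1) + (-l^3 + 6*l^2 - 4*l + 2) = -4*l^3 + 14*l^2 - 5*l + 3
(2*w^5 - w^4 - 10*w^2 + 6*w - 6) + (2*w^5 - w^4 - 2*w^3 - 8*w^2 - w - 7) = 4*w^5 - 2*w^4 - 2*w^3 - 18*w^2 + 5*w - 13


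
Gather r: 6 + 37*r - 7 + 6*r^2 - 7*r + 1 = 6*r^2 + 30*r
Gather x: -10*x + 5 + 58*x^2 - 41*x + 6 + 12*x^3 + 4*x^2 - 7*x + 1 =12*x^3 + 62*x^2 - 58*x + 12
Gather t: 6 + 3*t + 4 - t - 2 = 2*t + 8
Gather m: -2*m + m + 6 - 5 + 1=2 - m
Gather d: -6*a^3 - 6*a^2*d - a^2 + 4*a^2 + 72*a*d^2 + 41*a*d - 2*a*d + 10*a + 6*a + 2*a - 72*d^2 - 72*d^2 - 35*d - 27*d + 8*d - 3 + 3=-6*a^3 + 3*a^2 + 18*a + d^2*(72*a - 144) + d*(-6*a^2 + 39*a - 54)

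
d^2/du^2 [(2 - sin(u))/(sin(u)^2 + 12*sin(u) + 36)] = (sin(u)^3 - 32*sin(u)^2 + 58*sin(u) + 36)/(sin(u) + 6)^4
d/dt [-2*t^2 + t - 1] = 1 - 4*t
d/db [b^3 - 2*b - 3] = 3*b^2 - 2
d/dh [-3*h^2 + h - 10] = 1 - 6*h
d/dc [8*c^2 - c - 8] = 16*c - 1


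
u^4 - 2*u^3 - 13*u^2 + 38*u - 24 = (u - 3)*(u - 2)*(u - 1)*(u + 4)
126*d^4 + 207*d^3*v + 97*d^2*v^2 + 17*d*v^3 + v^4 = (d + v)*(3*d + v)*(6*d + v)*(7*d + v)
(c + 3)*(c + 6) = c^2 + 9*c + 18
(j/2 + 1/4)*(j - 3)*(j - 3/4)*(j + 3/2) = j^4/2 - 7*j^3/8 - 9*j^2/4 + 27*j/32 + 27/32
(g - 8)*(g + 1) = g^2 - 7*g - 8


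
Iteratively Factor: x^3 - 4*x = (x)*(x^2 - 4) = x*(x - 2)*(x + 2)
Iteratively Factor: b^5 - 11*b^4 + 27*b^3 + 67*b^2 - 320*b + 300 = (b - 5)*(b^4 - 6*b^3 - 3*b^2 + 52*b - 60) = (b - 5)*(b - 2)*(b^3 - 4*b^2 - 11*b + 30) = (b - 5)*(b - 2)^2*(b^2 - 2*b - 15) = (b - 5)^2*(b - 2)^2*(b + 3)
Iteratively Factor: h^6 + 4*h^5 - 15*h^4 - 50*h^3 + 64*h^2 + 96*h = (h - 2)*(h^5 + 6*h^4 - 3*h^3 - 56*h^2 - 48*h) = (h - 2)*(h + 1)*(h^4 + 5*h^3 - 8*h^2 - 48*h) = (h - 3)*(h - 2)*(h + 1)*(h^3 + 8*h^2 + 16*h) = h*(h - 3)*(h - 2)*(h + 1)*(h^2 + 8*h + 16) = h*(h - 3)*(h - 2)*(h + 1)*(h + 4)*(h + 4)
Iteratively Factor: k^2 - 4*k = (k)*(k - 4)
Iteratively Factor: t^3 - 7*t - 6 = (t + 1)*(t^2 - t - 6) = (t - 3)*(t + 1)*(t + 2)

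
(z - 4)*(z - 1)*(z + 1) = z^3 - 4*z^2 - z + 4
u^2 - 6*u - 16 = (u - 8)*(u + 2)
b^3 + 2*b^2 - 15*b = b*(b - 3)*(b + 5)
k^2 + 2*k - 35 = (k - 5)*(k + 7)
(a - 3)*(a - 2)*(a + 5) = a^3 - 19*a + 30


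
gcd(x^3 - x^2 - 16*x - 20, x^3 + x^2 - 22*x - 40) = x^2 - 3*x - 10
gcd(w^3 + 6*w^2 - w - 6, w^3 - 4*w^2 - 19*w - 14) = w + 1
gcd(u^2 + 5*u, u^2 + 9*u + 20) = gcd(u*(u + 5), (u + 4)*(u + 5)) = u + 5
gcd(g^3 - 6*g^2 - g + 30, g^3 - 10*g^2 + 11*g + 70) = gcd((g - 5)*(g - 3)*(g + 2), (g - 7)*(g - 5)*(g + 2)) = g^2 - 3*g - 10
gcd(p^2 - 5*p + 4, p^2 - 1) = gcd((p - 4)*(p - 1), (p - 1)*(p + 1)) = p - 1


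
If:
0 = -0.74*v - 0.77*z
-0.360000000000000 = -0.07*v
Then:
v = 5.14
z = -4.94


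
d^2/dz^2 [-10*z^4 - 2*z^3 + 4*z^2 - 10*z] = -120*z^2 - 12*z + 8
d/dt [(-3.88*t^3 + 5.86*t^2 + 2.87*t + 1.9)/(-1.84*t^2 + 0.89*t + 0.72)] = (7.1392*t^4 - 6.9064*t^3 + 2.1154*t^2 + 15.4304*t + 0.3754)/(3.3856*t^4 - 3.2752*t^3 - 1.8575*t^2 + 1.2816*t + 0.5184)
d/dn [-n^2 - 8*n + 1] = -2*n - 8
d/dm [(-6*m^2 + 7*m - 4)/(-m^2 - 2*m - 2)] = (19*m^2 + 16*m - 22)/(m^4 + 4*m^3 + 8*m^2 + 8*m + 4)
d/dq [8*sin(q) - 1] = 8*cos(q)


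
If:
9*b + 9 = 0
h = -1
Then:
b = -1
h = -1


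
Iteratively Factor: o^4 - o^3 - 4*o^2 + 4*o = (o - 1)*(o^3 - 4*o) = (o - 2)*(o - 1)*(o^2 + 2*o) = o*(o - 2)*(o - 1)*(o + 2)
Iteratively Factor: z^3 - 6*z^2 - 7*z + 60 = (z - 4)*(z^2 - 2*z - 15) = (z - 4)*(z + 3)*(z - 5)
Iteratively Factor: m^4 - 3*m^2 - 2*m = (m)*(m^3 - 3*m - 2) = m*(m + 1)*(m^2 - m - 2) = m*(m - 2)*(m + 1)*(m + 1)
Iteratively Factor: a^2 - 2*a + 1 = (a - 1)*(a - 1)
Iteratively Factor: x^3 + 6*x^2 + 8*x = (x + 2)*(x^2 + 4*x) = x*(x + 2)*(x + 4)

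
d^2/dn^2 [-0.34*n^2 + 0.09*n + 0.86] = -0.680000000000000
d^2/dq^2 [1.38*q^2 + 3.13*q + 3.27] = 2.76000000000000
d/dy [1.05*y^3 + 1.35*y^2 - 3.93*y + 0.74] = 3.15*y^2 + 2.7*y - 3.93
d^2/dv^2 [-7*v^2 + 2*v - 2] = -14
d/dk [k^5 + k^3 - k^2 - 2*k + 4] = 5*k^4 + 3*k^2 - 2*k - 2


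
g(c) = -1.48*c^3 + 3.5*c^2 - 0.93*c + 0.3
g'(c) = -4.44*c^2 + 7.0*c - 0.93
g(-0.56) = 2.18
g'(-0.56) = -6.24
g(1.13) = 1.58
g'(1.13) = 1.31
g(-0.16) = 0.54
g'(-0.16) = -2.16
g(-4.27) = 183.31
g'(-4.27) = -111.77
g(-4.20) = 175.60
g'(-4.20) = -108.65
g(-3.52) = 111.49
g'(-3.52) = -80.58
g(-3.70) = 126.62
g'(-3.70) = -87.61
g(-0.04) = 0.34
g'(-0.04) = -1.22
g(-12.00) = 3072.90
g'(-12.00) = -724.29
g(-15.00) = 5796.75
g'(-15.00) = -1104.93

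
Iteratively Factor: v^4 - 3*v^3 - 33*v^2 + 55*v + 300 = (v + 3)*(v^3 - 6*v^2 - 15*v + 100) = (v - 5)*(v + 3)*(v^2 - v - 20) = (v - 5)^2*(v + 3)*(v + 4)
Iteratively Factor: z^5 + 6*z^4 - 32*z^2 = (z + 4)*(z^4 + 2*z^3 - 8*z^2) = z*(z + 4)*(z^3 + 2*z^2 - 8*z) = z*(z - 2)*(z + 4)*(z^2 + 4*z) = z*(z - 2)*(z + 4)^2*(z)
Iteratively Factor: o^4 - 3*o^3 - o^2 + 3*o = (o - 3)*(o^3 - o) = o*(o - 3)*(o^2 - 1) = o*(o - 3)*(o - 1)*(o + 1)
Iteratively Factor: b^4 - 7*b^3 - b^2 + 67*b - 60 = (b - 5)*(b^3 - 2*b^2 - 11*b + 12) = (b - 5)*(b - 1)*(b^2 - b - 12) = (b - 5)*(b - 1)*(b + 3)*(b - 4)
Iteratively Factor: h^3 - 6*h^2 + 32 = (h + 2)*(h^2 - 8*h + 16) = (h - 4)*(h + 2)*(h - 4)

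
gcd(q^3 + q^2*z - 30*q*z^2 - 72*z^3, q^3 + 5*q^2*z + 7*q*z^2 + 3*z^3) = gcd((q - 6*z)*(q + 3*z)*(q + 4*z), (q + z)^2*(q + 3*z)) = q + 3*z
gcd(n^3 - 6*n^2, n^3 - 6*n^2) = n^3 - 6*n^2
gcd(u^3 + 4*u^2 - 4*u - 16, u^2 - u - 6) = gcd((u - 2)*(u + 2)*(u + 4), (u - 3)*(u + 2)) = u + 2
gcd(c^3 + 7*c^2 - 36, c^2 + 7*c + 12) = c + 3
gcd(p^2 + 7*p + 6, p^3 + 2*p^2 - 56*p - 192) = p + 6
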